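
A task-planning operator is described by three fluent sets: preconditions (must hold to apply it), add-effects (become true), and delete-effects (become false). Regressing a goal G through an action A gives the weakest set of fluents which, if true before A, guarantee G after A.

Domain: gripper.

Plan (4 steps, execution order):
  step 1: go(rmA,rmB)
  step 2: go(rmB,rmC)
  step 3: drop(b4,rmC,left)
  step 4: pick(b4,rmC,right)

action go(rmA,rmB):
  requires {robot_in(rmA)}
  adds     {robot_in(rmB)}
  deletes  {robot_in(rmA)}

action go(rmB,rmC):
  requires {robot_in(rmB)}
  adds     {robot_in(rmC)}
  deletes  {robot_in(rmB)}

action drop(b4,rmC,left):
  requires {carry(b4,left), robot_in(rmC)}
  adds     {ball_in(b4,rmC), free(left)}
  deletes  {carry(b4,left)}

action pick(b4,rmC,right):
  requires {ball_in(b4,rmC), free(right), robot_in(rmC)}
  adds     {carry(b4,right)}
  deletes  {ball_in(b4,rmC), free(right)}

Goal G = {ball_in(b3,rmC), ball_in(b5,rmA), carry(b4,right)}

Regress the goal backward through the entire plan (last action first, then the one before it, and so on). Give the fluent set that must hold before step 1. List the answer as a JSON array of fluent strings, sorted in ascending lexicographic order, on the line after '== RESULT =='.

Work backward from the goal:
  through step 4 (pick(b4,rmC,right)): drop {carry(b4,right)}, keep {ball_in(b3,rmC), ball_in(b5,rmA)}, require {ball_in(b4,rmC), free(right), robot_in(rmC)}
    → {ball_in(b3,rmC), ball_in(b4,rmC), ball_in(b5,rmA), free(right), robot_in(rmC)}
  through step 3 (drop(b4,rmC,left)): drop {ball_in(b4,rmC)}, keep {ball_in(b3,rmC), ball_in(b5,rmA), free(right), robot_in(rmC)}, require {carry(b4,left), robot_in(rmC)}
    → {ball_in(b3,rmC), ball_in(b5,rmA), carry(b4,left), free(right), robot_in(rmC)}
  through step 2 (go(rmB,rmC)): drop {robot_in(rmC)}, keep {ball_in(b3,rmC), ball_in(b5,rmA), carry(b4,left), free(right)}, require {robot_in(rmB)}
    → {ball_in(b3,rmC), ball_in(b5,rmA), carry(b4,left), free(right), robot_in(rmB)}
  through step 1 (go(rmA,rmB)): drop {robot_in(rmB)}, keep {ball_in(b3,rmC), ball_in(b5,rmA), carry(b4,left), free(right)}, require {robot_in(rmA)}
    → {ball_in(b3,rmC), ball_in(b5,rmA), carry(b4,left), free(right), robot_in(rmA)}

== RESULT ==
["ball_in(b3,rmC)", "ball_in(b5,rmA)", "carry(b4,left)", "free(right)", "robot_in(rmA)"]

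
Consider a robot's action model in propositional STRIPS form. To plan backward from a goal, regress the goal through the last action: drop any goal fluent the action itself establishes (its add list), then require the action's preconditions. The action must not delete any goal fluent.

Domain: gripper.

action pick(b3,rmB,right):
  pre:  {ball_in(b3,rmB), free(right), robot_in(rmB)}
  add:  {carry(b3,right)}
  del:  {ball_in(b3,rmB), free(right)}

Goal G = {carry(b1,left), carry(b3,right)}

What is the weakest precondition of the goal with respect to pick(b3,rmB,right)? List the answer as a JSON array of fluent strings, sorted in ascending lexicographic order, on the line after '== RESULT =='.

Compute (G \ add) ∪ pre:
  G ∩ del = {}  (empty — regression defined)
  G \ add = {carry(b1,left), carry(b3,right)} \ {carry(b3,right)} = {carry(b1,left)}
  ∪ pre   = {carry(b1,left)} ∪ {ball_in(b3,rmB), free(right), robot_in(rmB)}
          = {ball_in(b3,rmB), carry(b1,left), free(right), robot_in(rmB)}

== RESULT ==
["ball_in(b3,rmB)", "carry(b1,left)", "free(right)", "robot_in(rmB)"]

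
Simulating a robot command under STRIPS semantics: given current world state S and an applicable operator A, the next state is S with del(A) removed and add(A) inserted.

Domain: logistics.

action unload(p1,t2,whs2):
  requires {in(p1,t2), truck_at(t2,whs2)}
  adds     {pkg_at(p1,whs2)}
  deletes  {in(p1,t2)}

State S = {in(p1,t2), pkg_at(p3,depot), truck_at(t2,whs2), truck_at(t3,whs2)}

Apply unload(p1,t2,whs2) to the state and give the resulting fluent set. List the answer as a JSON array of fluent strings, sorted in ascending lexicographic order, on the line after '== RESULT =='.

Compute (S \ del) ∪ add:
  pre ⊆ S: {in(p1,t2), truck_at(t2,whs2)} ⊆ S  — applicable
  S \ del = {pkg_at(p3,depot), truck_at(t2,whs2), truck_at(t3,whs2)}
  ∪ add   = {pkg_at(p1,whs2), pkg_at(p3,depot), truck_at(t2,whs2), truck_at(t3,whs2)}

== RESULT ==
["pkg_at(p1,whs2)", "pkg_at(p3,depot)", "truck_at(t2,whs2)", "truck_at(t3,whs2)"]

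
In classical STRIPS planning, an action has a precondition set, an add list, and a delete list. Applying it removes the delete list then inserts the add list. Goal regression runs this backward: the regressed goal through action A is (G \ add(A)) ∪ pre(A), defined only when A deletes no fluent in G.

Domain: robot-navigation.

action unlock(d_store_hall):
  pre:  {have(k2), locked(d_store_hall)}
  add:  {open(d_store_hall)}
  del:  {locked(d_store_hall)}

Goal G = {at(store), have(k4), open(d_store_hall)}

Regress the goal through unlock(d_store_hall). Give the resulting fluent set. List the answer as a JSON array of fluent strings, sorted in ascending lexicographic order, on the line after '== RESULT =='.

Compute (G \ add) ∪ pre:
  G ∩ del = {}  (empty — regression defined)
  G \ add = {at(store), have(k4), open(d_store_hall)} \ {open(d_store_hall)} = {at(store), have(k4)}
  ∪ pre   = {at(store), have(k4)} ∪ {have(k2), locked(d_store_hall)}
          = {at(store), have(k2), have(k4), locked(d_store_hall)}

== RESULT ==
["at(store)", "have(k2)", "have(k4)", "locked(d_store_hall)"]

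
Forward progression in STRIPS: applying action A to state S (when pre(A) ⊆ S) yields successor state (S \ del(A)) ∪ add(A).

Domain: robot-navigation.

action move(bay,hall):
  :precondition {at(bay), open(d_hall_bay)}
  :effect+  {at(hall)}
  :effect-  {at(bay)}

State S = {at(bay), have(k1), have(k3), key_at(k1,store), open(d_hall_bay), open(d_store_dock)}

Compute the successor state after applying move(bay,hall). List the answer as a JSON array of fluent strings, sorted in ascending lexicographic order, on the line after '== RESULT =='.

Compute (S \ del) ∪ add:
  pre ⊆ S: {at(bay), open(d_hall_bay)} ⊆ S  — applicable
  S \ del = {have(k1), have(k3), key_at(k1,store), open(d_hall_bay), open(d_store_dock)}
  ∪ add   = {at(hall), have(k1), have(k3), key_at(k1,store), open(d_hall_bay), open(d_store_dock)}

== RESULT ==
["at(hall)", "have(k1)", "have(k3)", "key_at(k1,store)", "open(d_hall_bay)", "open(d_store_dock)"]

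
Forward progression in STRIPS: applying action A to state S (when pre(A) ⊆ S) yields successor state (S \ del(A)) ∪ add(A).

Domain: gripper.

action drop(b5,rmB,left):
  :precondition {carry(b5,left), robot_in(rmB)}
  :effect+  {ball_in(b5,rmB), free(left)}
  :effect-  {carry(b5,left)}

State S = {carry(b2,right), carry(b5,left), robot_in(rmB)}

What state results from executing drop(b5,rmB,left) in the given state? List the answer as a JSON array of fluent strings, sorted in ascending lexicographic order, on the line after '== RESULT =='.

Progress:
  pre ⊆ S: {carry(b5,left), robot_in(rmB)} ⊆ S  — applicable
  S \ del = {carry(b2,right), robot_in(rmB)}
  ∪ add   = {ball_in(b5,rmB), carry(b2,right), free(left), robot_in(rmB)}

== RESULT ==
["ball_in(b5,rmB)", "carry(b2,right)", "free(left)", "robot_in(rmB)"]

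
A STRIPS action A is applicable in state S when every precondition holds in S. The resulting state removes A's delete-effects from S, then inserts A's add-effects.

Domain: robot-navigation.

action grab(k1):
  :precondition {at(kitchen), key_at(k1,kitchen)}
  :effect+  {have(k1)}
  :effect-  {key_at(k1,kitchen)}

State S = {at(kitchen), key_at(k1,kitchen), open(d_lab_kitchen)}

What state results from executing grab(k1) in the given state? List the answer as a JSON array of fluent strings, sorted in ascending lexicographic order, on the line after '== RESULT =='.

Compute (S \ del) ∪ add:
  pre ⊆ S: {at(kitchen), key_at(k1,kitchen)} ⊆ S  — applicable
  S \ del = {at(kitchen), open(d_lab_kitchen)}
  ∪ add   = {at(kitchen), have(k1), open(d_lab_kitchen)}

== RESULT ==
["at(kitchen)", "have(k1)", "open(d_lab_kitchen)"]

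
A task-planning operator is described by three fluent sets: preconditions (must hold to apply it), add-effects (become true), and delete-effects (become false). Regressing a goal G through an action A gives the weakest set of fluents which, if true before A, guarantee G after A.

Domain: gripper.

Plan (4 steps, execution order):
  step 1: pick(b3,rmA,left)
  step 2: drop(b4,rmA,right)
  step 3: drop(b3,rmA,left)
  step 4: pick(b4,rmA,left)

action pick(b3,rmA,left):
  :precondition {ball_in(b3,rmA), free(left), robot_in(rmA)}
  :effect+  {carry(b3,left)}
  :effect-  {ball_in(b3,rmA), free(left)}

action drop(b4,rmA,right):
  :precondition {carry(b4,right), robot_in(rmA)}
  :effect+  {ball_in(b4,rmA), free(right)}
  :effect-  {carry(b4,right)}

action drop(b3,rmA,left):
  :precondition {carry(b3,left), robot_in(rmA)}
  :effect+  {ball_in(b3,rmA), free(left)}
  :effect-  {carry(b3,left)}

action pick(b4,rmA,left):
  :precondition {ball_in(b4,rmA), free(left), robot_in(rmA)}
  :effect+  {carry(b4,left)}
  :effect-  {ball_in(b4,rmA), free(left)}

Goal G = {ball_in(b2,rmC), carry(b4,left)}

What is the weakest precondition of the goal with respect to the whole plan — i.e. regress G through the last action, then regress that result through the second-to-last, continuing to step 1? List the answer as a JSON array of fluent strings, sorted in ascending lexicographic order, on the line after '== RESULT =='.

Work backward from the goal:
  through step 4 (pick(b4,rmA,left)): drop {carry(b4,left)}, keep {ball_in(b2,rmC)}, require {ball_in(b4,rmA), free(left), robot_in(rmA)}
    → {ball_in(b2,rmC), ball_in(b4,rmA), free(left), robot_in(rmA)}
  through step 3 (drop(b3,rmA,left)): drop {free(left)}, keep {ball_in(b2,rmC), ball_in(b4,rmA), robot_in(rmA)}, require {carry(b3,left), robot_in(rmA)}
    → {ball_in(b2,rmC), ball_in(b4,rmA), carry(b3,left), robot_in(rmA)}
  through step 2 (drop(b4,rmA,right)): drop {ball_in(b4,rmA)}, keep {ball_in(b2,rmC), carry(b3,left), robot_in(rmA)}, require {carry(b4,right), robot_in(rmA)}
    → {ball_in(b2,rmC), carry(b3,left), carry(b4,right), robot_in(rmA)}
  through step 1 (pick(b3,rmA,left)): drop {carry(b3,left)}, keep {ball_in(b2,rmC), carry(b4,right), robot_in(rmA)}, require {ball_in(b3,rmA), free(left), robot_in(rmA)}
    → {ball_in(b2,rmC), ball_in(b3,rmA), carry(b4,right), free(left), robot_in(rmA)}

== RESULT ==
["ball_in(b2,rmC)", "ball_in(b3,rmA)", "carry(b4,right)", "free(left)", "robot_in(rmA)"]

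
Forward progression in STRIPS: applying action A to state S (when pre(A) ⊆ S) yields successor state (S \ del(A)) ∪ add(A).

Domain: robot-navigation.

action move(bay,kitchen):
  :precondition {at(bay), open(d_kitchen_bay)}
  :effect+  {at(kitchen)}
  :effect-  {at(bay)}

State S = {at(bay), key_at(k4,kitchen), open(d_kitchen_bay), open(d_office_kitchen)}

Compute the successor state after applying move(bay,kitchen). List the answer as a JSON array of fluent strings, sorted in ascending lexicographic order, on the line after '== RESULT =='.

Progress:
  pre ⊆ S: {at(bay), open(d_kitchen_bay)} ⊆ S  — applicable
  S \ del = {key_at(k4,kitchen), open(d_kitchen_bay), open(d_office_kitchen)}
  ∪ add   = {at(kitchen), key_at(k4,kitchen), open(d_kitchen_bay), open(d_office_kitchen)}

== RESULT ==
["at(kitchen)", "key_at(k4,kitchen)", "open(d_kitchen_bay)", "open(d_office_kitchen)"]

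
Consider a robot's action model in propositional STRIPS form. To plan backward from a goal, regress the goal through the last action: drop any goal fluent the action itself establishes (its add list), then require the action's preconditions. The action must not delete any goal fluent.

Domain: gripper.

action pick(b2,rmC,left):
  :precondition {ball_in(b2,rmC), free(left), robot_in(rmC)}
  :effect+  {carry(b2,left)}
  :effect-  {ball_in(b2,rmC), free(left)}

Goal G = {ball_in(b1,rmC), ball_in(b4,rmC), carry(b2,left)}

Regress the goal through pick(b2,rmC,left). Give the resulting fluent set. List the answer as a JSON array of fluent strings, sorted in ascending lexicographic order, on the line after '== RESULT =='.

Regress:
  G ∩ del = {}  (empty — regression defined)
  G \ add = {ball_in(b1,rmC), ball_in(b4,rmC), carry(b2,left)} \ {carry(b2,left)} = {ball_in(b1,rmC), ball_in(b4,rmC)}
  ∪ pre   = {ball_in(b1,rmC), ball_in(b4,rmC)} ∪ {ball_in(b2,rmC), free(left), robot_in(rmC)}
          = {ball_in(b1,rmC), ball_in(b2,rmC), ball_in(b4,rmC), free(left), robot_in(rmC)}

== RESULT ==
["ball_in(b1,rmC)", "ball_in(b2,rmC)", "ball_in(b4,rmC)", "free(left)", "robot_in(rmC)"]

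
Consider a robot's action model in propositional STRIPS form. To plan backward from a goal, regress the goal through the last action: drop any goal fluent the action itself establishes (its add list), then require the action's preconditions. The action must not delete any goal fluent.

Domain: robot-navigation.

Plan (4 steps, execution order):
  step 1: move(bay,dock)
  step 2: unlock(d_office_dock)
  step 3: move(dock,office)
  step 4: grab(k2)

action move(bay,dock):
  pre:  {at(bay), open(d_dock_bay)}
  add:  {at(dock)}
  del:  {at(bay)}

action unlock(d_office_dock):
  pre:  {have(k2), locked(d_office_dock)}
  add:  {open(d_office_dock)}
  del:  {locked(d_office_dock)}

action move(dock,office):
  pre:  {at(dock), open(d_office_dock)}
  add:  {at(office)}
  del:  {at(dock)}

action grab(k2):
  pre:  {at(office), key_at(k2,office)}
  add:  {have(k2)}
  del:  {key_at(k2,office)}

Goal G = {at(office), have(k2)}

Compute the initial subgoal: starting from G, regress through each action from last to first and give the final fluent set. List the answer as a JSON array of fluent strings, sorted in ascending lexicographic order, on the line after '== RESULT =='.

Regress step by step:
  through step 4 (grab(k2)): drop {have(k2)}, keep {at(office)}, require {at(office), key_at(k2,office)}
    → {at(office), key_at(k2,office)}
  through step 3 (move(dock,office)): drop {at(office)}, keep {key_at(k2,office)}, require {at(dock), open(d_office_dock)}
    → {at(dock), key_at(k2,office), open(d_office_dock)}
  through step 2 (unlock(d_office_dock)): drop {open(d_office_dock)}, keep {at(dock), key_at(k2,office)}, require {have(k2), locked(d_office_dock)}
    → {at(dock), have(k2), key_at(k2,office), locked(d_office_dock)}
  through step 1 (move(bay,dock)): drop {at(dock)}, keep {have(k2), key_at(k2,office), locked(d_office_dock)}, require {at(bay), open(d_dock_bay)}
    → {at(bay), have(k2), key_at(k2,office), locked(d_office_dock), open(d_dock_bay)}

== RESULT ==
["at(bay)", "have(k2)", "key_at(k2,office)", "locked(d_office_dock)", "open(d_dock_bay)"]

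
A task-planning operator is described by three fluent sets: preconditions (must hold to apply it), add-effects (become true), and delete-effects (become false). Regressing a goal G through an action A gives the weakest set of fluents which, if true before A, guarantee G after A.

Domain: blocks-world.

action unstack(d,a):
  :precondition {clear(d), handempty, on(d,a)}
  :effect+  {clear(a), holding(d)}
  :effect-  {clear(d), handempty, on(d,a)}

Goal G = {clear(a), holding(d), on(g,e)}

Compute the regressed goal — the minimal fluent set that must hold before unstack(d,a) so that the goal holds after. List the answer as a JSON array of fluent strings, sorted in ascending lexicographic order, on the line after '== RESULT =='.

Regress:
  G ∩ del = {}  (empty — regression defined)
  G \ add = {clear(a), holding(d), on(g,e)} \ {clear(a), holding(d)} = {on(g,e)}
  ∪ pre   = {on(g,e)} ∪ {clear(d), handempty, on(d,a)}
          = {clear(d), handempty, on(d,a), on(g,e)}

== RESULT ==
["clear(d)", "handempty", "on(d,a)", "on(g,e)"]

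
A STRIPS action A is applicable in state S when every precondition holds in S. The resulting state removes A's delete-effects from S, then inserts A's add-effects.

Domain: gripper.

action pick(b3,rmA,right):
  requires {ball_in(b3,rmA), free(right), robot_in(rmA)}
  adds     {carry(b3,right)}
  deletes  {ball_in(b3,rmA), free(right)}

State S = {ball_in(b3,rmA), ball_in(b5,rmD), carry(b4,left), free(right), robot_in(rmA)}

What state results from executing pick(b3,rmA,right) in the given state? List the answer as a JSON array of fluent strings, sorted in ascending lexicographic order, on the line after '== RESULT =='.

Compute (S \ del) ∪ add:
  pre ⊆ S: {ball_in(b3,rmA), free(right), robot_in(rmA)} ⊆ S  — applicable
  S \ del = {ball_in(b5,rmD), carry(b4,left), robot_in(rmA)}
  ∪ add   = {ball_in(b5,rmD), carry(b3,right), carry(b4,left), robot_in(rmA)}

== RESULT ==
["ball_in(b5,rmD)", "carry(b3,right)", "carry(b4,left)", "robot_in(rmA)"]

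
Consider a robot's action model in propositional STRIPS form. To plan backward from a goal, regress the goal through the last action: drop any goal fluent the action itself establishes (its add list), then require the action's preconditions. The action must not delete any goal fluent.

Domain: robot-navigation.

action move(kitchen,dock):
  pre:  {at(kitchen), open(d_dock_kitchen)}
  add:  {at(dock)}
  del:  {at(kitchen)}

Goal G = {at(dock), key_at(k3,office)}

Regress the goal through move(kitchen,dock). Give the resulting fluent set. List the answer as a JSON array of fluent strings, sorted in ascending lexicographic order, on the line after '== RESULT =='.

Compute (G \ add) ∪ pre:
  G ∩ del = {}  (empty — regression defined)
  G \ add = {at(dock), key_at(k3,office)} \ {at(dock)} = {key_at(k3,office)}
  ∪ pre   = {key_at(k3,office)} ∪ {at(kitchen), open(d_dock_kitchen)}
          = {at(kitchen), key_at(k3,office), open(d_dock_kitchen)}

== RESULT ==
["at(kitchen)", "key_at(k3,office)", "open(d_dock_kitchen)"]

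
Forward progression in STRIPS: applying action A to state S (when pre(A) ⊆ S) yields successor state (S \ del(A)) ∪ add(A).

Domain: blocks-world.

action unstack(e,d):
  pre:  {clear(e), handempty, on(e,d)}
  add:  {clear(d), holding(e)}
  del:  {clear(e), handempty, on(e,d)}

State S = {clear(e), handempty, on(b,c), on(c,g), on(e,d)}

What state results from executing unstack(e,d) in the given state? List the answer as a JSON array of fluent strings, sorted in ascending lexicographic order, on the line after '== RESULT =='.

Compute (S \ del) ∪ add:
  pre ⊆ S: {clear(e), handempty, on(e,d)} ⊆ S  — applicable
  S \ del = {on(b,c), on(c,g)}
  ∪ add   = {clear(d), holding(e), on(b,c), on(c,g)}

== RESULT ==
["clear(d)", "holding(e)", "on(b,c)", "on(c,g)"]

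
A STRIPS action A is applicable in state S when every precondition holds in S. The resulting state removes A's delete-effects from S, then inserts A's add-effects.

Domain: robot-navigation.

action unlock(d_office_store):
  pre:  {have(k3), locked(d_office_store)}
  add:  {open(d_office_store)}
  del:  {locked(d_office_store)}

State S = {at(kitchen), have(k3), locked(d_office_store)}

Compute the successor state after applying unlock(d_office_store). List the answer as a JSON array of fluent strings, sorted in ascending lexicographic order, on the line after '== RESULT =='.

Progress:
  pre ⊆ S: {have(k3), locked(d_office_store)} ⊆ S  — applicable
  S \ del = {at(kitchen), have(k3)}
  ∪ add   = {at(kitchen), have(k3), open(d_office_store)}

== RESULT ==
["at(kitchen)", "have(k3)", "open(d_office_store)"]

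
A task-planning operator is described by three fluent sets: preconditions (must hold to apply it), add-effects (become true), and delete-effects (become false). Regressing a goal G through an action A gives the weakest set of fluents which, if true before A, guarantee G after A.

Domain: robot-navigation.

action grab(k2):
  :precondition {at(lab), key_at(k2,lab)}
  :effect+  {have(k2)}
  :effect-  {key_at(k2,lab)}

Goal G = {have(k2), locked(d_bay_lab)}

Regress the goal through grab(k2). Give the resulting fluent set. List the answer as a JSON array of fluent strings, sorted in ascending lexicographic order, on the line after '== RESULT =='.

Compute (G \ add) ∪ pre:
  G ∩ del = {}  (empty — regression defined)
  G \ add = {have(k2), locked(d_bay_lab)} \ {have(k2)} = {locked(d_bay_lab)}
  ∪ pre   = {locked(d_bay_lab)} ∪ {at(lab), key_at(k2,lab)}
          = {at(lab), key_at(k2,lab), locked(d_bay_lab)}

== RESULT ==
["at(lab)", "key_at(k2,lab)", "locked(d_bay_lab)"]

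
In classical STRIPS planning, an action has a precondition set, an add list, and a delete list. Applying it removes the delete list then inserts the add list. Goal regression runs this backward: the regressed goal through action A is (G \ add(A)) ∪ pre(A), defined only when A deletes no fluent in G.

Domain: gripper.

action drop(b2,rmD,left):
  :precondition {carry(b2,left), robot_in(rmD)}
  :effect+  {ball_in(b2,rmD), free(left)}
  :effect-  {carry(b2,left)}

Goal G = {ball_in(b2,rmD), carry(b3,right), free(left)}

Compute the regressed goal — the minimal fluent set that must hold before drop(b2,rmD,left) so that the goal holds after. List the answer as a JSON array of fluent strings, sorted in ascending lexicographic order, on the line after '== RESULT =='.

Compute (G \ add) ∪ pre:
  G ∩ del = {}  (empty — regression defined)
  G \ add = {ball_in(b2,rmD), carry(b3,right), free(left)} \ {ball_in(b2,rmD), free(left)} = {carry(b3,right)}
  ∪ pre   = {carry(b3,right)} ∪ {carry(b2,left), robot_in(rmD)}
          = {carry(b2,left), carry(b3,right), robot_in(rmD)}

== RESULT ==
["carry(b2,left)", "carry(b3,right)", "robot_in(rmD)"]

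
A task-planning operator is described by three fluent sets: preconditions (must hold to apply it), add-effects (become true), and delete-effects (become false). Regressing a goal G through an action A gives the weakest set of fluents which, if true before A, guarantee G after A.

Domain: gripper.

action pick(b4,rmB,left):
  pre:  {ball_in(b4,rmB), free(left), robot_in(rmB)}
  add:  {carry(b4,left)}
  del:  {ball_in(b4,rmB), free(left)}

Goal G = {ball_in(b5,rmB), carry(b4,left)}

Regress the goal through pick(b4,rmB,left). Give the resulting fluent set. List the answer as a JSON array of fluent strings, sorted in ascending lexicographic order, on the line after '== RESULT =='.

Compute (G \ add) ∪ pre:
  G ∩ del = {}  (empty — regression defined)
  G \ add = {ball_in(b5,rmB), carry(b4,left)} \ {carry(b4,left)} = {ball_in(b5,rmB)}
  ∪ pre   = {ball_in(b5,rmB)} ∪ {ball_in(b4,rmB), free(left), robot_in(rmB)}
          = {ball_in(b4,rmB), ball_in(b5,rmB), free(left), robot_in(rmB)}

== RESULT ==
["ball_in(b4,rmB)", "ball_in(b5,rmB)", "free(left)", "robot_in(rmB)"]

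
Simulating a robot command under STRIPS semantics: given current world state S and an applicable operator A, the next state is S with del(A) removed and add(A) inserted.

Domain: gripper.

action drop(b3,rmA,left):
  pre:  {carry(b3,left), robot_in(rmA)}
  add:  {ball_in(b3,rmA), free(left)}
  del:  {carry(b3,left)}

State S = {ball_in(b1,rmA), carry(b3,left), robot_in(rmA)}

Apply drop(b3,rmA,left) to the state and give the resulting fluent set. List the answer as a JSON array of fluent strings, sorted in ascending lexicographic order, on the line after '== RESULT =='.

Progress:
  pre ⊆ S: {carry(b3,left), robot_in(rmA)} ⊆ S  — applicable
  S \ del = {ball_in(b1,rmA), robot_in(rmA)}
  ∪ add   = {ball_in(b1,rmA), ball_in(b3,rmA), free(left), robot_in(rmA)}

== RESULT ==
["ball_in(b1,rmA)", "ball_in(b3,rmA)", "free(left)", "robot_in(rmA)"]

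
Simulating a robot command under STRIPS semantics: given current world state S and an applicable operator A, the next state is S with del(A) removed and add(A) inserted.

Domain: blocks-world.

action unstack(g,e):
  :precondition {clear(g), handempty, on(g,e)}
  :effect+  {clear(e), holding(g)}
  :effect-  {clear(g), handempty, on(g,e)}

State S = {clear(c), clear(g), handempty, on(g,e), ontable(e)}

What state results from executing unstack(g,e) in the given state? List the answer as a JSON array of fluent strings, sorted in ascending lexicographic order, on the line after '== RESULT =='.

Compute (S \ del) ∪ add:
  pre ⊆ S: {clear(g), handempty, on(g,e)} ⊆ S  — applicable
  S \ del = {clear(c), ontable(e)}
  ∪ add   = {clear(c), clear(e), holding(g), ontable(e)}

== RESULT ==
["clear(c)", "clear(e)", "holding(g)", "ontable(e)"]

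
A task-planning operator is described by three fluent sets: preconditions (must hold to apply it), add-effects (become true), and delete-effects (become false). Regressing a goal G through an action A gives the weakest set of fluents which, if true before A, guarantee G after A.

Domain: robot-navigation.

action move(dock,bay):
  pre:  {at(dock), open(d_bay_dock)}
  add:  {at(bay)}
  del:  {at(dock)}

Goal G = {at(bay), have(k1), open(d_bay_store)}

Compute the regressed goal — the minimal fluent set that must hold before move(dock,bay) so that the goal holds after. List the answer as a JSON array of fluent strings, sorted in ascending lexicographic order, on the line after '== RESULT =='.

Regress:
  G ∩ del = {}  (empty — regression defined)
  G \ add = {at(bay), have(k1), open(d_bay_store)} \ {at(bay)} = {have(k1), open(d_bay_store)}
  ∪ pre   = {have(k1), open(d_bay_store)} ∪ {at(dock), open(d_bay_dock)}
          = {at(dock), have(k1), open(d_bay_dock), open(d_bay_store)}

== RESULT ==
["at(dock)", "have(k1)", "open(d_bay_dock)", "open(d_bay_store)"]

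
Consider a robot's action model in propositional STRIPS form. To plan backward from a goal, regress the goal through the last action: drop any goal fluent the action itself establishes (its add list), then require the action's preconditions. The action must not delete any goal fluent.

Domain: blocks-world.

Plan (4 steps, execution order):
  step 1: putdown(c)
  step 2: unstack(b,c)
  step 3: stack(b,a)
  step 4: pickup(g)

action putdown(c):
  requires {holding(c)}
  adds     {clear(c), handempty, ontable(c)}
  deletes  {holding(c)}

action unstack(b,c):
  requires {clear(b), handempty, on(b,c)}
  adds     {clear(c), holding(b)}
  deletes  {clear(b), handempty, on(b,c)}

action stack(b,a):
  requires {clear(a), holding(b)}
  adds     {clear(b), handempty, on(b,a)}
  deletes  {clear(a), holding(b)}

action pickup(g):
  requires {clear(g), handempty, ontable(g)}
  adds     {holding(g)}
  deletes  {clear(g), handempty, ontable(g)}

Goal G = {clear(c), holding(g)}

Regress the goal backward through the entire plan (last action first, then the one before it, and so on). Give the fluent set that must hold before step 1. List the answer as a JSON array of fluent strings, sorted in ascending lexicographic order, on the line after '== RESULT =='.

Work backward from the goal:
  through step 4 (pickup(g)): drop {holding(g)}, keep {clear(c)}, require {clear(g), handempty, ontable(g)}
    → {clear(c), clear(g), handempty, ontable(g)}
  through step 3 (stack(b,a)): drop {handempty}, keep {clear(c), clear(g), ontable(g)}, require {clear(a), holding(b)}
    → {clear(a), clear(c), clear(g), holding(b), ontable(g)}
  through step 2 (unstack(b,c)): drop {clear(c), holding(b)}, keep {clear(a), clear(g), ontable(g)}, require {clear(b), handempty, on(b,c)}
    → {clear(a), clear(b), clear(g), handempty, on(b,c), ontable(g)}
  through step 1 (putdown(c)): drop {handempty}, keep {clear(a), clear(b), clear(g), on(b,c), ontable(g)}, require {holding(c)}
    → {clear(a), clear(b), clear(g), holding(c), on(b,c), ontable(g)}

== RESULT ==
["clear(a)", "clear(b)", "clear(g)", "holding(c)", "on(b,c)", "ontable(g)"]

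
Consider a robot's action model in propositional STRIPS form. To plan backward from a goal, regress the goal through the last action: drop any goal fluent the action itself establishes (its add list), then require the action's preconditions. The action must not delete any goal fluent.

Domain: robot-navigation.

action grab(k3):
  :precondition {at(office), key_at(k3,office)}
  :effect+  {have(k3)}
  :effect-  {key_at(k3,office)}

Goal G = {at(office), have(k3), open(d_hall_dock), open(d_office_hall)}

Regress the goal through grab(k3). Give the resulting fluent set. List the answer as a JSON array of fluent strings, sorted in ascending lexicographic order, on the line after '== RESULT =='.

Regress:
  G ∩ del = {}  (empty — regression defined)
  G \ add = {at(office), have(k3), open(d_hall_dock), open(d_office_hall)} \ {have(k3)} = {at(office), open(d_hall_dock), open(d_office_hall)}
  ∪ pre   = {at(office), open(d_hall_dock), open(d_office_hall)} ∪ {at(office), key_at(k3,office)}
          = {at(office), key_at(k3,office), open(d_hall_dock), open(d_office_hall)}

== RESULT ==
["at(office)", "key_at(k3,office)", "open(d_hall_dock)", "open(d_office_hall)"]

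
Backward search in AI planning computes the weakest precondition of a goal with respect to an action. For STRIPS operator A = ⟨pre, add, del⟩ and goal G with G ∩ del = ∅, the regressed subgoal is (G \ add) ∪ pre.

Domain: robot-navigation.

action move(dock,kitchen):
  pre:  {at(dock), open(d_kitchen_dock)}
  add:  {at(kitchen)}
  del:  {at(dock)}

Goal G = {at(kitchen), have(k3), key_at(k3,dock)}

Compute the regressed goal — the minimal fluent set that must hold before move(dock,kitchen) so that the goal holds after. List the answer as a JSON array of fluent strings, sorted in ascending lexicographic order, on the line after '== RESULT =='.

Compute (G \ add) ∪ pre:
  G ∩ del = {}  (empty — regression defined)
  G \ add = {at(kitchen), have(k3), key_at(k3,dock)} \ {at(kitchen)} = {have(k3), key_at(k3,dock)}
  ∪ pre   = {have(k3), key_at(k3,dock)} ∪ {at(dock), open(d_kitchen_dock)}
          = {at(dock), have(k3), key_at(k3,dock), open(d_kitchen_dock)}

== RESULT ==
["at(dock)", "have(k3)", "key_at(k3,dock)", "open(d_kitchen_dock)"]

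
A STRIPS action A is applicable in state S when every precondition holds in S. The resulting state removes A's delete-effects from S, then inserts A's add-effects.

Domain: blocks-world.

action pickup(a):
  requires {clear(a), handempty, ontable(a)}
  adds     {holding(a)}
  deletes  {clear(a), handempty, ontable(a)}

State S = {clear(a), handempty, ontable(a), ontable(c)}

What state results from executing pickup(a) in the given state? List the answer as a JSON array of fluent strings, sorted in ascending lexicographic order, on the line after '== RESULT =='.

Compute (S \ del) ∪ add:
  pre ⊆ S: {clear(a), handempty, ontable(a)} ⊆ S  — applicable
  S \ del = {ontable(c)}
  ∪ add   = {holding(a), ontable(c)}

== RESULT ==
["holding(a)", "ontable(c)"]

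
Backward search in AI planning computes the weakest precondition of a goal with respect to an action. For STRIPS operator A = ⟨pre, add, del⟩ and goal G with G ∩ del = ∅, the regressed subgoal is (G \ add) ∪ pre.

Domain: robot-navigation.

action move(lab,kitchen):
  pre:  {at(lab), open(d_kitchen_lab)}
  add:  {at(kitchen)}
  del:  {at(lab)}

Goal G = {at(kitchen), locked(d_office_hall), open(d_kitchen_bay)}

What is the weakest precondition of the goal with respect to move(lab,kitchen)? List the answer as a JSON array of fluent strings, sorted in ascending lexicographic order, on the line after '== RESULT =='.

Regress:
  G ∩ del = {}  (empty — regression defined)
  G \ add = {at(kitchen), locked(d_office_hall), open(d_kitchen_bay)} \ {at(kitchen)} = {locked(d_office_hall), open(d_kitchen_bay)}
  ∪ pre   = {locked(d_office_hall), open(d_kitchen_bay)} ∪ {at(lab), open(d_kitchen_lab)}
          = {at(lab), locked(d_office_hall), open(d_kitchen_bay), open(d_kitchen_lab)}

== RESULT ==
["at(lab)", "locked(d_office_hall)", "open(d_kitchen_bay)", "open(d_kitchen_lab)"]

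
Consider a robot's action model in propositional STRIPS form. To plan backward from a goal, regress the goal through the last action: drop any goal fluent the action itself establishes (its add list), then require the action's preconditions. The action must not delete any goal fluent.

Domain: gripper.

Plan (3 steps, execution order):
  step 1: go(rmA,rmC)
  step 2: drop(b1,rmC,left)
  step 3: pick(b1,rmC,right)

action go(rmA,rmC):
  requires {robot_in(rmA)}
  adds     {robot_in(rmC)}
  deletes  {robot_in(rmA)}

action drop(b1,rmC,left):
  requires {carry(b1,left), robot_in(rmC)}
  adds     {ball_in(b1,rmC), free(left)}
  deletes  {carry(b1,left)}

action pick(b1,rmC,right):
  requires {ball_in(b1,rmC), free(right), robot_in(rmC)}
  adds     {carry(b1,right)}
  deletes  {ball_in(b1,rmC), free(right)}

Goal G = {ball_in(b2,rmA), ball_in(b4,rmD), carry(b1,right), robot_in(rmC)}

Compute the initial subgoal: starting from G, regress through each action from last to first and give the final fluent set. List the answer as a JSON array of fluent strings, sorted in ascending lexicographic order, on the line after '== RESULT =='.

Regress step by step:
  through step 3 (pick(b1,rmC,right)): drop {carry(b1,right)}, keep {ball_in(b2,rmA), ball_in(b4,rmD), robot_in(rmC)}, require {ball_in(b1,rmC), free(right), robot_in(rmC)}
    → {ball_in(b1,rmC), ball_in(b2,rmA), ball_in(b4,rmD), free(right), robot_in(rmC)}
  through step 2 (drop(b1,rmC,left)): drop {ball_in(b1,rmC)}, keep {ball_in(b2,rmA), ball_in(b4,rmD), free(right), robot_in(rmC)}, require {carry(b1,left), robot_in(rmC)}
    → {ball_in(b2,rmA), ball_in(b4,rmD), carry(b1,left), free(right), robot_in(rmC)}
  through step 1 (go(rmA,rmC)): drop {robot_in(rmC)}, keep {ball_in(b2,rmA), ball_in(b4,rmD), carry(b1,left), free(right)}, require {robot_in(rmA)}
    → {ball_in(b2,rmA), ball_in(b4,rmD), carry(b1,left), free(right), robot_in(rmA)}

== RESULT ==
["ball_in(b2,rmA)", "ball_in(b4,rmD)", "carry(b1,left)", "free(right)", "robot_in(rmA)"]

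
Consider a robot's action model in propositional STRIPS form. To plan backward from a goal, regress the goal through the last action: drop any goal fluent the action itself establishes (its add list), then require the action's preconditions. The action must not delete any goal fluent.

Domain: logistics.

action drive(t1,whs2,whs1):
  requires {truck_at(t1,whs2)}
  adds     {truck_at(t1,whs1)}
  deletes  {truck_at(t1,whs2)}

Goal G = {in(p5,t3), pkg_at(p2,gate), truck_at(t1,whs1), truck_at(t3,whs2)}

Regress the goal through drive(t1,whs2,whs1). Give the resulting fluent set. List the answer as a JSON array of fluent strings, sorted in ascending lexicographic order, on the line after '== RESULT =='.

Regress:
  G ∩ del = {}  (empty — regression defined)
  G \ add = {in(p5,t3), pkg_at(p2,gate), truck_at(t1,whs1), truck_at(t3,whs2)} \ {truck_at(t1,whs1)} = {in(p5,t3), pkg_at(p2,gate), truck_at(t3,whs2)}
  ∪ pre   = {in(p5,t3), pkg_at(p2,gate), truck_at(t3,whs2)} ∪ {truck_at(t1,whs2)}
          = {in(p5,t3), pkg_at(p2,gate), truck_at(t1,whs2), truck_at(t3,whs2)}

== RESULT ==
["in(p5,t3)", "pkg_at(p2,gate)", "truck_at(t1,whs2)", "truck_at(t3,whs2)"]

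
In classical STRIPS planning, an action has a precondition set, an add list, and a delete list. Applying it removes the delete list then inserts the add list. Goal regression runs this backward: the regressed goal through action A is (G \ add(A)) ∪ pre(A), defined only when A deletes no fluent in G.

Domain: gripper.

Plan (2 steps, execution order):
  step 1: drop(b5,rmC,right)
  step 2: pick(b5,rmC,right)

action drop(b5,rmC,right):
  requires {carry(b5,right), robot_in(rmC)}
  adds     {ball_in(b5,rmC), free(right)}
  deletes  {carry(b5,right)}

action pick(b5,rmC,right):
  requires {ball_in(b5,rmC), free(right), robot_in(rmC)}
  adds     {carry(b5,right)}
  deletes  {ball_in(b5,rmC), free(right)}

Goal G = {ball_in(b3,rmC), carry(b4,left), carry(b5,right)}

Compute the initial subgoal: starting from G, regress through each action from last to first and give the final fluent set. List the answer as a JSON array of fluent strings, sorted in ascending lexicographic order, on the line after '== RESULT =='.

Work backward from the goal:
  through step 2 (pick(b5,rmC,right)): drop {carry(b5,right)}, keep {ball_in(b3,rmC), carry(b4,left)}, require {ball_in(b5,rmC), free(right), robot_in(rmC)}
    → {ball_in(b3,rmC), ball_in(b5,rmC), carry(b4,left), free(right), robot_in(rmC)}
  through step 1 (drop(b5,rmC,right)): drop {ball_in(b5,rmC), free(right)}, keep {ball_in(b3,rmC), carry(b4,left), robot_in(rmC)}, require {carry(b5,right), robot_in(rmC)}
    → {ball_in(b3,rmC), carry(b4,left), carry(b5,right), robot_in(rmC)}

== RESULT ==
["ball_in(b3,rmC)", "carry(b4,left)", "carry(b5,right)", "robot_in(rmC)"]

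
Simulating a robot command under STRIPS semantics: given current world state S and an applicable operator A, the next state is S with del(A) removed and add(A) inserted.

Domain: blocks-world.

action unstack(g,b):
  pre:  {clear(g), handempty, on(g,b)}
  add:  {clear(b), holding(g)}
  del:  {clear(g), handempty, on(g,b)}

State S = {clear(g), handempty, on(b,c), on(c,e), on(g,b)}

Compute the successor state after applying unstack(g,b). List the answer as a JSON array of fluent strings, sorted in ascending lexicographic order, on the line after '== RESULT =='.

Progress:
  pre ⊆ S: {clear(g), handempty, on(g,b)} ⊆ S  — applicable
  S \ del = {on(b,c), on(c,e)}
  ∪ add   = {clear(b), holding(g), on(b,c), on(c,e)}

== RESULT ==
["clear(b)", "holding(g)", "on(b,c)", "on(c,e)"]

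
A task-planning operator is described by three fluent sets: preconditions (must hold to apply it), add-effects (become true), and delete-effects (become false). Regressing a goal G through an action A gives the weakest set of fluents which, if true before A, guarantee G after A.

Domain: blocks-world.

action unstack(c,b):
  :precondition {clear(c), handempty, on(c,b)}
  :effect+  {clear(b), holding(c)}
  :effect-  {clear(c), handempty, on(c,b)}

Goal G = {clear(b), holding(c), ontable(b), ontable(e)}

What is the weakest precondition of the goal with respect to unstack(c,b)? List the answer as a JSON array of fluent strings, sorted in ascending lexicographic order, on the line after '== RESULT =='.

Compute (G \ add) ∪ pre:
  G ∩ del = {}  (empty — regression defined)
  G \ add = {clear(b), holding(c), ontable(b), ontable(e)} \ {clear(b), holding(c)} = {ontable(b), ontable(e)}
  ∪ pre   = {ontable(b), ontable(e)} ∪ {clear(c), handempty, on(c,b)}
          = {clear(c), handempty, on(c,b), ontable(b), ontable(e)}

== RESULT ==
["clear(c)", "handempty", "on(c,b)", "ontable(b)", "ontable(e)"]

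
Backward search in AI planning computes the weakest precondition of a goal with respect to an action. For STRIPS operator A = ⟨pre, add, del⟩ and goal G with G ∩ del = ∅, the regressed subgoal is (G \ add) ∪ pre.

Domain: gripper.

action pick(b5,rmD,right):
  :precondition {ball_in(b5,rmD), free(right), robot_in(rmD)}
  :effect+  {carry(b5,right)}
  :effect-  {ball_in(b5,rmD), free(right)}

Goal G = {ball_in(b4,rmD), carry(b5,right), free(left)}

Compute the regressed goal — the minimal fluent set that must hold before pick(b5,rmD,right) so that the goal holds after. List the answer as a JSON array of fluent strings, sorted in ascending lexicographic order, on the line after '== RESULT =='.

Regress:
  G ∩ del = {}  (empty — regression defined)
  G \ add = {ball_in(b4,rmD), carry(b5,right), free(left)} \ {carry(b5,right)} = {ball_in(b4,rmD), free(left)}
  ∪ pre   = {ball_in(b4,rmD), free(left)} ∪ {ball_in(b5,rmD), free(right), robot_in(rmD)}
          = {ball_in(b4,rmD), ball_in(b5,rmD), free(left), free(right), robot_in(rmD)}

== RESULT ==
["ball_in(b4,rmD)", "ball_in(b5,rmD)", "free(left)", "free(right)", "robot_in(rmD)"]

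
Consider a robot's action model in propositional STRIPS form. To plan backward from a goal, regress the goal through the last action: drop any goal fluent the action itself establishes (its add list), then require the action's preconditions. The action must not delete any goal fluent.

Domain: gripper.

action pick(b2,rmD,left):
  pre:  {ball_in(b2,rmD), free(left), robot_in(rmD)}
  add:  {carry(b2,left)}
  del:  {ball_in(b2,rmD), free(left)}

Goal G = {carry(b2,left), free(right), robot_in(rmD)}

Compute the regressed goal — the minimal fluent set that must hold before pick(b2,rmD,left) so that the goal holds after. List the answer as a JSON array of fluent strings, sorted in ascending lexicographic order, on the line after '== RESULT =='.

Compute (G \ add) ∪ pre:
  G ∩ del = {}  (empty — regression defined)
  G \ add = {carry(b2,left), free(right), robot_in(rmD)} \ {carry(b2,left)} = {free(right), robot_in(rmD)}
  ∪ pre   = {free(right), robot_in(rmD)} ∪ {ball_in(b2,rmD), free(left), robot_in(rmD)}
          = {ball_in(b2,rmD), free(left), free(right), robot_in(rmD)}

== RESULT ==
["ball_in(b2,rmD)", "free(left)", "free(right)", "robot_in(rmD)"]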